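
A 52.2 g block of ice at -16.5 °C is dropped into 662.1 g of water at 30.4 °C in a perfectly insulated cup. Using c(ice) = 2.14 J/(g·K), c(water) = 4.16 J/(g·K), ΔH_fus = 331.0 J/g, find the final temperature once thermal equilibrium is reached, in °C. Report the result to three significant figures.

T_f = 21.7 °C

Heat to bring ice to 0 °C and melt it: q₁ = 52.2×2.14×16.5 + 52.2×331.0 = 19121 J
Heat the water can supply cooling to 0 °C: 662.1×4.16×30.4 = 83731.8 J > q₁, so all ice melts.
Energy balance: 662.1×4.16×(30.4 − T) = 19121 + 52.2×4.16×(T − 0)
2754.336(30.4 − T) = 19121 + 217.152 T
83731.8 − 19121 = 2971.488 T
T = 64610.8 / 2971.488 = 21.74 °C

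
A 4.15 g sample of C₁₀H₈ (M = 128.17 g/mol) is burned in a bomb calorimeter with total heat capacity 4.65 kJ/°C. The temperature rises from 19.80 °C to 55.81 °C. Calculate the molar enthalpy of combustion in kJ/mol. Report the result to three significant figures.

ΔH = -5170 kJ/mol

ΔT = 55.81 − 19.80 = 36.01 °C
q_cal = C_cal × ΔT = 4.65 × 36.01 = 167.4465 kJ
n = 4.15 / 128.17 = 0.03238 mol
q_rxn = −q_cal = -167.4465 kJ
ΔH = -167.4465 / 0.03238 = -5171 kJ/mol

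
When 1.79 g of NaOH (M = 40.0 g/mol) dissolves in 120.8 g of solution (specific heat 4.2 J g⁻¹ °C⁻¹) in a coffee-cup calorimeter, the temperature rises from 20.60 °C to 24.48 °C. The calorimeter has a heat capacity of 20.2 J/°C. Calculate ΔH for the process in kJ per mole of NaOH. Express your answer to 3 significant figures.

|ΔT| = |24.48 − 20.60| = 3.88 °C
|q_surr| = (120.8 × 4.2 + 20.2) × 3.88 = 527.56 × 3.88 = 2047 J
n(NaOH) = 1.79 / 40.0 = 0.04475 mol
Temperature rose, so q_rxn = −|q_surr| = -2.047 kJ
ΔH = q_rxn / n = -45.74 kJ/mol

ΔH = -45.7 kJ/mol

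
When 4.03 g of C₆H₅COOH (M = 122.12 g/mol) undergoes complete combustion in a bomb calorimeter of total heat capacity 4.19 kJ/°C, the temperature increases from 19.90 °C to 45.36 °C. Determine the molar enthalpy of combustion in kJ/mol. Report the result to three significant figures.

ΔT = 45.36 − 19.90 = 25.46 °C
q_cal = C_cal × ΔT = 4.19 × 25.46 = 106.6774 kJ
n = 4.03 / 122.12 = 0.03300 mol
q_rxn = −q_cal = -106.6774 kJ
ΔH = -106.6774 / 0.03300 = -3233 kJ/mol

ΔH = -3230 kJ/mol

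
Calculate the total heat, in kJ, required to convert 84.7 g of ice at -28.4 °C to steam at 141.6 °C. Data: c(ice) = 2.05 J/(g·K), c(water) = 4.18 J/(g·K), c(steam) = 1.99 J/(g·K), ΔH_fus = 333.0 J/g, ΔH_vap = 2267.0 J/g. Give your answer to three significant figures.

q1 (heat ice -28.4→0.0 °C): 84.7 × 2.05 × 28.4 = 4931 J
q2 (melt at 0 °C): 84.7 × 333.0 = 28205 J
q3 (heat water 0.0→100.0 °C): 84.7 × 4.18 × 100.0 = 35405 J
q4 (vaporize at 100 °C): 84.7 × 2267.0 = 192015 J
q5 (heat steam 100.0→141.6 °C): 84.7 × 1.99 × 41.6 = 7012 J
Total: 4931 + 28205 + 35405 + 192015 + 7012 = 267568 J = 268 kJ

q = 268 kJ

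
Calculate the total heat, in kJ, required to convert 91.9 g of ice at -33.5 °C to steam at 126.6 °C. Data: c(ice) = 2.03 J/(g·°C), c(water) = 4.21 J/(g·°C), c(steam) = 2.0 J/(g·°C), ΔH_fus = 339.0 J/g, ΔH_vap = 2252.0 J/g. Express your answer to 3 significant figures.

q = 288 kJ

q1 (heat ice -33.5→0.0 °C): 91.9 × 2.03 × 33.5 = 6250 J
q2 (melt at 0 °C): 91.9 × 339.0 = 31154 J
q3 (heat water 0.0→100.0 °C): 91.9 × 4.21 × 100.0 = 38690 J
q4 (vaporize at 100 °C): 91.9 × 2252.0 = 206959 J
q5 (heat steam 100.0→126.6 °C): 91.9 × 2.0 × 26.6 = 4889 J
Total: 6250 + 31154 + 38690 + 206959 + 4889 = 287942 J = 288 kJ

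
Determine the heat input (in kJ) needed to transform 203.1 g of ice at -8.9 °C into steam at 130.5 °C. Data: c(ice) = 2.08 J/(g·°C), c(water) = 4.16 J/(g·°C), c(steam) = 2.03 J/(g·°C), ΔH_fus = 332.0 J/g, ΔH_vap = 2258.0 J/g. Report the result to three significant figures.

q = 627 kJ

q1 (heat ice -8.9→0.0 °C): 203.1 × 2.08 × 8.9 = 3760 J
q2 (melt at 0 °C): 203.1 × 332.0 = 67429 J
q3 (heat water 0.0→100.0 °C): 203.1 × 4.16 × 100.0 = 84490 J
q4 (vaporize at 100 °C): 203.1 × 2258.0 = 458600 J
q5 (heat steam 100.0→130.5 °C): 203.1 × 2.03 × 30.5 = 12575 J
Total: 3760 + 67429 + 84490 + 458600 + 12575 = 626854 J = 627 kJ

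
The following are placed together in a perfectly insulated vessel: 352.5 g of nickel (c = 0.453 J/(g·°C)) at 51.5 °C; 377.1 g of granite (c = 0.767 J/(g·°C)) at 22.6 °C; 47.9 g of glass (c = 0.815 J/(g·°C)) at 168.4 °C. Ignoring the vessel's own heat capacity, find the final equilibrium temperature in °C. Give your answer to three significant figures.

T_f = 43.7 °C

Σ mᵢcᵢ(T − Tᵢ) = 0  ⇒  T = Σ mᵢcᵢTᵢ / Σ mᵢcᵢ
Σ mᵢcᵢ = 352.5×0.453 + 377.1×0.767 + 47.9×0.815 = 487.9567
Σ mᵢcᵢTᵢ = 159.6825×51.5 + 289.2357×22.6 + 39.0385×168.4 = 21334
T = 21334 / 487.9567 = 43.72 °C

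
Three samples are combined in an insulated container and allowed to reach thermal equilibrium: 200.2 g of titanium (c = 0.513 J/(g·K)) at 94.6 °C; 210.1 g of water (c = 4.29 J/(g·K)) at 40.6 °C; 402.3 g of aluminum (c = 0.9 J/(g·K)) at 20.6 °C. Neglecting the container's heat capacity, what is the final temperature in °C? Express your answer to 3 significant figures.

T_f = 39.4 °C

Σ mᵢcᵢ(T − Tᵢ) = 0  ⇒  T = Σ mᵢcᵢTᵢ / Σ mᵢcᵢ
Σ mᵢcᵢ = 200.2×0.513 + 210.1×4.29 + 402.3×0.9 = 1366.1016
Σ mᵢcᵢTᵢ = 102.7026×94.6 + 901.329×40.6 + 362.07×20.6 = 53768
T = 53768 / 1366.1016 = 39.36 °C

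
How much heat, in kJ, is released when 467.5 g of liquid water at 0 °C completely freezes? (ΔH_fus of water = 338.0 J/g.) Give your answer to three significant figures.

q = 158 kJ

q = m × ΔH_fus = 467.5 × 338.0 = 158000 J = 158 kJ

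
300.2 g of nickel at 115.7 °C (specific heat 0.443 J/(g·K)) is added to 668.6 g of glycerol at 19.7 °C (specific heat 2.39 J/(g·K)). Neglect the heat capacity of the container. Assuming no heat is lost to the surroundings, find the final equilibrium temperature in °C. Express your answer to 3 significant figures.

T_f = 27.1 °C

Heat lost by nickel = heat gained by glycerol.
(300.2)(0.443)(115.7 − T) = (668.6)(2.39)(T − 19.7)
132.9886 (115.7 − T) = 1597.954 (T − 19.7)
15387 − 132.9886 T = 1597.954 T − 31480
46867 = 1730.9426 T
T = 27.08 °C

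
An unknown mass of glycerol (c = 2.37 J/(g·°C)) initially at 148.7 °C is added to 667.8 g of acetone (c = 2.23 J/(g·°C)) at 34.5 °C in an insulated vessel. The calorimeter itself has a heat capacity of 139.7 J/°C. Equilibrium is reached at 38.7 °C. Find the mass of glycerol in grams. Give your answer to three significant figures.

m = 26.2 g

q_gained = (667.8 × 2.23 + 139.7) × (38.7 − 34.5) = 6841 J
q_lost = m × 2.37 × (148.7 − 38.7) = 260.7 m
m = 6841 / 260.7 = 26.2 g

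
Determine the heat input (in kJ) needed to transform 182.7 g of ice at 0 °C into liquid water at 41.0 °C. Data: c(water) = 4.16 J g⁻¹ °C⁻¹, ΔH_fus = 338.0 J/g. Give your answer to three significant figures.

q = 92.9 kJ

q1 (melt at 0 °C): 182.7 × 338.0 = 61753 J
q2 (heat water 0.0→41.0 °C): 182.7 × 4.16 × 41.0 = 31161 J
Total: 61753 + 31161 = 92914 J = 92.9 kJ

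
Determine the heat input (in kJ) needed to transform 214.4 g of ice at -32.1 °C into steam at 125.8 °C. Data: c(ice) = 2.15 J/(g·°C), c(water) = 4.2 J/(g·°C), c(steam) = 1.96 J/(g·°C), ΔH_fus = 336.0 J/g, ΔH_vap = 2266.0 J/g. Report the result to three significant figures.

q1 (heat ice -32.1→0.0 °C): 214.4 × 2.15 × 32.1 = 14797 J
q2 (melt at 0 °C): 214.4 × 336.0 = 72038 J
q3 (heat water 0.0→100.0 °C): 214.4 × 4.2 × 100.0 = 90048 J
q4 (vaporize at 100 °C): 214.4 × 2266.0 = 485830 J
q5 (heat steam 100.0→125.8 °C): 214.4 × 1.96 × 25.8 = 10842 J
Total: 14797 + 72038 + 90048 + 485830 + 10842 = 673555 J = 674 kJ

q = 674 kJ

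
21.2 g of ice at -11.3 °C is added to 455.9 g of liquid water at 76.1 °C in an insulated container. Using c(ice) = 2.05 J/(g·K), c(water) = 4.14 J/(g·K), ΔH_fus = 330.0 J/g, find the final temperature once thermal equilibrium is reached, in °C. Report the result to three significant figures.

T_f = 68.9 °C

Heat to bring ice to 0 °C and melt it: q₁ = 21.2×2.05×11.3 + 21.2×330.0 = 7487.1 J
Heat the water can supply cooling to 0 °C: 455.9×4.14×76.1 = 143633 J > q₁, so all ice melts.
Energy balance: 455.9×4.14×(76.1 − T) = 7487.1 + 21.2×4.14×(T − 0)
1887.426(76.1 − T) = 7487.1 + 87.768 T
143633 − 7487.1 = 1975.194 T
T = 136145.9 / 1975.194 = 68.93 °C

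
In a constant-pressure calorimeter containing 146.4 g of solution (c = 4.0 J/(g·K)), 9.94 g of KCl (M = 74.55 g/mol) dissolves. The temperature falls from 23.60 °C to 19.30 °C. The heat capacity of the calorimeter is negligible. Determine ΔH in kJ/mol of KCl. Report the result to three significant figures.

ΔH = 18.9 kJ/mol

|ΔT| = |19.30 − 23.60| = 4.30 °C
|q_surr| = (146.4 × 4.0) × 4.30 = 585.6 × 4.30 = 2518 J
n(KCl) = 9.94 / 74.55 = 0.1333 mol
Temperature fell, so q_rxn = +|q_surr| = 2.518 kJ
ΔH = q_rxn / n = 18.89 kJ/mol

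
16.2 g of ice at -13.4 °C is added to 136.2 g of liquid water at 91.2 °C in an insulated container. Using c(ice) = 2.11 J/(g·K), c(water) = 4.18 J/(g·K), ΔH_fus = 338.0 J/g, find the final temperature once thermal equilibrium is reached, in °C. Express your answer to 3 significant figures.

Heat to bring ice to 0 °C and melt it: q₁ = 16.2×2.11×13.4 + 16.2×338.0 = 5933.6 J
Heat the water can supply cooling to 0 °C: 136.2×4.18×91.2 = 51921.6 J > q₁, so all ice melts.
Energy balance: 136.2×4.18×(91.2 − T) = 5933.6 + 16.2×4.18×(T − 0)
569.316(91.2 − T) = 5933.6 + 67.716 T
51921.6 − 5933.6 = 637.032 T
T = 45988.0 / 637.032 = 72.19 °C

T_f = 72.2 °C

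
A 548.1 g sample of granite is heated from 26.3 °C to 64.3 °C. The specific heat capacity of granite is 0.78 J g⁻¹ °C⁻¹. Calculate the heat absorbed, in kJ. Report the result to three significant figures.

q = 16.2 kJ

q = m c ΔT = 548.1 × 0.78 × (64.3 − 26.3)
q = 548.1 × 0.78 × 38.0 = 16246 J = 16.2 kJ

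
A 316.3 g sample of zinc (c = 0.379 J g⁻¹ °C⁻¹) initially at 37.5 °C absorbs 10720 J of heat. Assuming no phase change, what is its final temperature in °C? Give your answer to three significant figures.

T_f = 127 °C

ΔT = q / (m c) = 10720 / (316.3 × 0.379) = 89.42 °C
T_f = 37.5 + 89.42 = 126.92 °C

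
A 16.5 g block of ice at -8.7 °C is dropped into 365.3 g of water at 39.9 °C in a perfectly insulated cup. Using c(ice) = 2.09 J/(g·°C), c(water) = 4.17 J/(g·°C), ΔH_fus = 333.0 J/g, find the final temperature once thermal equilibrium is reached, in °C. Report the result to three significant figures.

Heat to bring ice to 0 °C and melt it: q₁ = 16.5×2.09×8.7 + 16.5×333.0 = 5794.5 J
Heat the water can supply cooling to 0 °C: 365.3×4.17×39.9 = 60779.7 J > q₁, so all ice melts.
Energy balance: 365.3×4.17×(39.9 − T) = 5794.5 + 16.5×4.17×(T − 0)
1523.301(39.9 − T) = 5794.5 + 68.805 T
60779.7 − 5794.5 = 1592.106 T
T = 54985.2 / 1592.106 = 34.54 °C

T_f = 34.5 °C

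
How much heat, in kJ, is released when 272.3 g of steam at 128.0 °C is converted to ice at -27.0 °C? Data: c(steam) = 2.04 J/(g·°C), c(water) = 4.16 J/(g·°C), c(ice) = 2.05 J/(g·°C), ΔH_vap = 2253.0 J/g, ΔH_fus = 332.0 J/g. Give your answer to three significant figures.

q1 (cool steam 128.0→100 °C): 272.3 × 2.04 × 28.0 = 15554 J
q2 (condense at 100 °C): 272.3 × 2253.0 = 613492 J
q3 (cool water 100→0 °C): 272.3 × 4.16 × 100.0 = 113277 J
q4 (freeze at 0 °C): 272.3 × 332.0 = 90404 J
q5 (cool ice 0→-27.0 °C): 272.3 × 2.05 × 27.0 = 15072 J
Total: 15554 + 613492 + 113277 + 90404 + 15072 = 847799 J = 848 kJ

q = 848 kJ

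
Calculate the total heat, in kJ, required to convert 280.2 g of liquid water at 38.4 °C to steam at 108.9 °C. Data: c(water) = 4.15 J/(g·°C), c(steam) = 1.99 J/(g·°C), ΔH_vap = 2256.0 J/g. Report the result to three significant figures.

q = 709 kJ

q1 (heat water 38.4→100.0 °C): 280.2 × 4.15 × 61.6 = 71630 J
q2 (vaporize at 100 °C): 280.2 × 2256.0 = 632131 J
q3 (heat steam 100.0→108.9 °C): 280.2 × 1.99 × 8.9 = 4963 J
Total: 71630 + 632131 + 4963 = 708724 J = 709 kJ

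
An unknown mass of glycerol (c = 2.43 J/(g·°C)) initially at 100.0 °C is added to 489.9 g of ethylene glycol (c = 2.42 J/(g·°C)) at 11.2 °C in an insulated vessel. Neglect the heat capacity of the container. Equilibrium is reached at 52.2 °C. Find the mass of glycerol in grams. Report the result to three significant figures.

q_gained = (489.9 × 2.42) × (52.2 − 11.2) = 48610 J
q_lost = m × 2.43 × (100.0 − 52.2) = 116.154 m
m = 48610 / 116.154 = 418 g

m = 418 g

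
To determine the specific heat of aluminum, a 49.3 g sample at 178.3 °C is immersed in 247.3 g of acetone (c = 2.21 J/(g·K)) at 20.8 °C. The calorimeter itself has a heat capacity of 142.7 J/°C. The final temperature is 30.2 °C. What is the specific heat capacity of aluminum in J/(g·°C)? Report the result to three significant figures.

c = 0.887 J/(g·°C)

q_gained = (247.3 × 2.21 + 142.7) × (30.2 − 20.8) = 6479 J
q_lost = 49.3 × c × (178.3 − 30.2) = 7301.33 c
Set equal: c = 6479 / 7301.33 = 0.887 J/(g·°C)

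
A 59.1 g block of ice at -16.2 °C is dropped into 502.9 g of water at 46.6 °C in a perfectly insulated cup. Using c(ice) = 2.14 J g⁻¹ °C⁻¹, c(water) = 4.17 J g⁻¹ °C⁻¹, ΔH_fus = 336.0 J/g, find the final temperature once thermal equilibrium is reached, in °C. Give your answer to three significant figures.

Heat to bring ice to 0 °C and melt it: q₁ = 59.1×2.14×16.2 + 59.1×336.0 = 21906 J
Heat the water can supply cooling to 0 °C: 502.9×4.17×46.6 = 97724.5 J > q₁, so all ice melts.
Energy balance: 502.9×4.17×(46.6 − T) = 21906 + 59.1×4.17×(T − 0)
2097.093(46.6 − T) = 21906 + 246.447 T
97724.5 − 21906 = 2343.540 T
T = 75818.5 / 2343.540 = 32.35 °C

T_f = 32.4 °C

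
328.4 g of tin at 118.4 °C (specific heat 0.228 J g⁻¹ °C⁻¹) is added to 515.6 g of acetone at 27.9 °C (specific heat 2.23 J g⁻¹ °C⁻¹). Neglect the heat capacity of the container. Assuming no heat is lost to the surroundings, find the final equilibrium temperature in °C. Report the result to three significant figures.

T_f = 33.4 °C

Heat lost by tin = heat gained by acetone.
(328.4)(0.228)(118.4 − T) = (515.6)(2.23)(T − 27.9)
74.8752 (118.4 − T) = 1149.788 (T − 27.9)
8865.2 − 74.8752 T = 1149.788 T − 32079
40944.2 = 1224.6632 T
T = 33.43 °C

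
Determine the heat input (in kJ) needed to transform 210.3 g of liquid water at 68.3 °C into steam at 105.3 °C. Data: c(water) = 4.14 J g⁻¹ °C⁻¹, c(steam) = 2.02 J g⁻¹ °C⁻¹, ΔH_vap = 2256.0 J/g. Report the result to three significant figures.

q = 504 kJ

q1 (heat water 68.3→100.0 °C): 210.3 × 4.14 × 31.7 = 27599 J
q2 (vaporize at 100 °C): 210.3 × 2256.0 = 474437 J
q3 (heat steam 100.0→105.3 °C): 210.3 × 2.02 × 5.3 = 2251 J
Total: 27599 + 474437 + 2251 = 504287 J = 504 kJ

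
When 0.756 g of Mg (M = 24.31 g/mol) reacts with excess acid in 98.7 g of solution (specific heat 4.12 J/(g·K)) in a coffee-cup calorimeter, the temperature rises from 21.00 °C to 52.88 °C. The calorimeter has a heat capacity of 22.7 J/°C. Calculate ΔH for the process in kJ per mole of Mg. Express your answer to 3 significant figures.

ΔH = -440 kJ/mol

|ΔT| = |52.88 − 21.00| = 31.88 °C
|q_surr| = (98.7 × 4.12 + 22.7) × 31.88 = 429.344 × 31.88 = 13690 J
n(Mg) = 0.756 / 24.31 = 0.03110 mol
Temperature rose, so q_rxn = −|q_surr| = -13.69 kJ
ΔH = q_rxn / n = -440.2 kJ/mol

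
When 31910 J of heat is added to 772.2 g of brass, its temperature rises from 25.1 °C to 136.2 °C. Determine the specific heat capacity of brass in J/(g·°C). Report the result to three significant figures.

c = 0.372 J/(g·°C)

c = q / (m ΔT) = 31910 / (772.2 × 111.1)
c = 31910 / 85791.42 = 0.372 J/(g·°C)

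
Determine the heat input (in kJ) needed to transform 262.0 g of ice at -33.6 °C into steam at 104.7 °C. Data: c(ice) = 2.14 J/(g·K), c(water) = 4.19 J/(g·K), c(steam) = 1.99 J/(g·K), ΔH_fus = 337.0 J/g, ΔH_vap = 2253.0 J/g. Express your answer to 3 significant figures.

q = 810 kJ

q1 (heat ice -33.6→0.0 °C): 262.0 × 2.14 × 33.6 = 18839 J
q2 (melt at 0 °C): 262.0 × 337.0 = 88294 J
q3 (heat water 0.0→100.0 °C): 262.0 × 4.19 × 100.0 = 109778 J
q4 (vaporize at 100 °C): 262.0 × 2253.0 = 590286 J
q5 (heat steam 100.0→104.7 °C): 262.0 × 1.99 × 4.7 = 2450 J
Total: 18839 + 88294 + 109778 + 590286 + 2450 = 809647 J = 810 kJ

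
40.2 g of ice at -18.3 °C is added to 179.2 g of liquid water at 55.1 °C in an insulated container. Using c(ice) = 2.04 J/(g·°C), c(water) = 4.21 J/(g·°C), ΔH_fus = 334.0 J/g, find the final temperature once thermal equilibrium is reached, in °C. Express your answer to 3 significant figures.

T_f = 28.8 °C

Heat to bring ice to 0 °C and melt it: q₁ = 40.2×2.04×18.3 + 40.2×334.0 = 14928 J
Heat the water can supply cooling to 0 °C: 179.2×4.21×55.1 = 41569.2 J > q₁, so all ice melts.
Energy balance: 179.2×4.21×(55.1 − T) = 14928 + 40.2×4.21×(T − 0)
754.432(55.1 − T) = 14928 + 169.242 T
41569.2 − 14928 = 923.674 T
T = 26641.2 / 923.674 = 28.84 °C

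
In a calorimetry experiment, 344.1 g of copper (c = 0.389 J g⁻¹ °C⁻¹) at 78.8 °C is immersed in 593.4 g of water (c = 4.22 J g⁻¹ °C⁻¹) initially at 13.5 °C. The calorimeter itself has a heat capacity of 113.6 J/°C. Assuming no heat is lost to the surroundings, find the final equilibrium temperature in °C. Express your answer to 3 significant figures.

Heat lost by copper = heat gained by water + calorimeter.
(344.1)(0.389)(78.8 − T) = [(593.4)(4.22) + 113.6](T − 13.5)
133.8549 (78.8 − T) = 2617.748 (T − 13.5)
10548 − 133.8549 T = 2617.748 T − 35340
45888 = 2751.6029 T
T = 16.68 °C

T_f = 16.7 °C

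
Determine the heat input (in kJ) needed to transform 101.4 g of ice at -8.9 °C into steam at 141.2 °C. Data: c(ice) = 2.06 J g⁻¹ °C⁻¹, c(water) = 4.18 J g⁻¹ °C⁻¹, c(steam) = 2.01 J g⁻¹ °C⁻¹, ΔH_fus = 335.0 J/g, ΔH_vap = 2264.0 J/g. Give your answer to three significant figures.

q = 316 kJ

q1 (heat ice -8.9→0.0 °C): 101.4 × 2.06 × 8.9 = 1859 J
q2 (melt at 0 °C): 101.4 × 335.0 = 33969 J
q3 (heat water 0.0→100.0 °C): 101.4 × 4.18 × 100.0 = 42385 J
q4 (vaporize at 100 °C): 101.4 × 2264.0 = 229570 J
q5 (heat steam 100.0→141.2 °C): 101.4 × 2.01 × 41.2 = 8397 J
Total: 1859 + 33969 + 42385 + 229570 + 8397 = 316180 J = 316 kJ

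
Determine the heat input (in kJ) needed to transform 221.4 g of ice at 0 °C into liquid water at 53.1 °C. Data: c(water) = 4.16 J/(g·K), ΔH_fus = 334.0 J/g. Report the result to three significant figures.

q1 (melt at 0 °C): 221.4 × 334.0 = 73948 J
q2 (heat water 0.0→53.1 °C): 221.4 × 4.16 × 53.1 = 48906 J
Total: 73948 + 48906 = 122854 J = 123 kJ

q = 123 kJ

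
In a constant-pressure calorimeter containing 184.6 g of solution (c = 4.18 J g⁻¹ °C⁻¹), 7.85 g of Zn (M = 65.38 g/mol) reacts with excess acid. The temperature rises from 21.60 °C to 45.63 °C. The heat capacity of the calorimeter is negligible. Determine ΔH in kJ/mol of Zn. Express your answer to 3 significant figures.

|ΔT| = |45.63 − 21.60| = 24.03 °C
|q_surr| = (184.6 × 4.18) × 24.03 = 771.628 × 24.03 = 18540 J
n(Zn) = 7.85 / 65.38 = 0.1201 mol
Temperature rose, so q_rxn = −|q_surr| = -18.54 kJ
ΔH = q_rxn / n = -154.4 kJ/mol

ΔH = -154 kJ/mol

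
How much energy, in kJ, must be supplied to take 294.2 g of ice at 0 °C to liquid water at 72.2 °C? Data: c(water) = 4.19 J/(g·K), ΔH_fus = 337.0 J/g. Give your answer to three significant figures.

q1 (melt at 0 °C): 294.2 × 337.0 = 99145 J
q2 (heat water 0.0→72.2 °C): 294.2 × 4.19 × 72.2 = 89001 J
Total: 99145 + 89001 = 188146 J = 188 kJ

q = 188 kJ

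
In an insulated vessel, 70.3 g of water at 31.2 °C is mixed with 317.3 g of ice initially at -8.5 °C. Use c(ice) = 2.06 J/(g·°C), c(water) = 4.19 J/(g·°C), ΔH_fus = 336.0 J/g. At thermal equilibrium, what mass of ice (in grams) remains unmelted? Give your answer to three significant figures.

m_ice remaining = 306 g

Heat to warm all ice to 0 °C: 317.3×2.06×8.5 = 5555.9 J
Heat released by water cooling to 0 °C: 70.3×4.19×31.2 = 9190.2 J
9190.2 J < 5555.9 + 317.3×336.0 = 112168.7 J, so not all ice melts; final T = 0 °C.
Heat left for melting: 9190.2 − 5555.9 = 3634.3 J
Mass melted = 3634.3 / 336.0 = 10.82 g
Ice remaining = 317.3 − 10.82 = 306.48 g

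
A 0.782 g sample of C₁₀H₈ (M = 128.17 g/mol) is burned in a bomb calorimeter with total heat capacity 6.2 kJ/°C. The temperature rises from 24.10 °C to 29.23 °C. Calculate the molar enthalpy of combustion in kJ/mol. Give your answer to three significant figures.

ΔT = 29.23 − 24.10 = 5.13 °C
q_cal = C_cal × ΔT = 6.2 × 5.13 = 31.806 kJ
n = 0.782 / 128.17 = 0.006101 mol
q_rxn = −q_cal = -31.806 kJ
ΔH = -31.806 / 0.006101 = -5213 kJ/mol

ΔH = -5210 kJ/mol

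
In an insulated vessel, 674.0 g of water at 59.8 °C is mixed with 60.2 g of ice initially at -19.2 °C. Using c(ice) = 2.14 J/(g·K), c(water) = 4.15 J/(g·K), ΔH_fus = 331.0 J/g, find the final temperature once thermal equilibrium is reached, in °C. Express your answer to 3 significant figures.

T_f = 47.5 °C

Heat to bring ice to 0 °C and melt it: q₁ = 60.2×2.14×19.2 + 60.2×331.0 = 22400 J
Heat the water can supply cooling to 0 °C: 674.0×4.15×59.8 = 167267 J > q₁, so all ice melts.
Energy balance: 674.0×4.15×(59.8 − T) = 22400 + 60.2×4.15×(T − 0)
2797.1(59.8 − T) = 22400 + 249.83 T
167267 − 22400 = 3046.93 T
T = 144867 / 3046.93 = 47.545 °C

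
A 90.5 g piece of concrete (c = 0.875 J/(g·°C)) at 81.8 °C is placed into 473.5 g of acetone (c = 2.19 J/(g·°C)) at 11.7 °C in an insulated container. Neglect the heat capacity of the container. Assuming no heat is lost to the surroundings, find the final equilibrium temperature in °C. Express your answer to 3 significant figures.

T_f = 16.7 °C

Heat lost by concrete = heat gained by acetone.
(90.5)(0.875)(81.8 − T) = (473.5)(2.19)(T − 11.7)
79.1875 (81.8 − T) = 1036.965 (T − 11.7)
6477.5 − 79.1875 T = 1036.965 T − 12132
18609.5 = 1116.1525 T
T = 16.67 °C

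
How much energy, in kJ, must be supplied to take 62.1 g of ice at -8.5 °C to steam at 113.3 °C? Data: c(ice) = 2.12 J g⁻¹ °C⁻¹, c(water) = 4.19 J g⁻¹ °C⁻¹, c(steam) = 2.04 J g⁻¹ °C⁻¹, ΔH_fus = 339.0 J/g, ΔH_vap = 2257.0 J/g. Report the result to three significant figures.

q = 190 kJ

q1 (heat ice -8.5→0.0 °C): 62.1 × 2.12 × 8.5 = 1119 J
q2 (melt at 0 °C): 62.1 × 339.0 = 21052 J
q3 (heat water 0.0→100.0 °C): 62.1 × 4.19 × 100.0 = 26020 J
q4 (vaporize at 100 °C): 62.1 × 2257.0 = 140160 J
q5 (heat steam 100.0→113.3 °C): 62.1 × 2.04 × 13.3 = 1685 J
Total: 1119 + 21052 + 26020 + 140160 + 1685 = 190036 J = 190 kJ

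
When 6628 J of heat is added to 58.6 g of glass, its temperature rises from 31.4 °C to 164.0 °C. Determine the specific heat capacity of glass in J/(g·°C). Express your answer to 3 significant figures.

c = q / (m ΔT) = 6628 / (58.6 × 132.6)
c = 6628 / 7770.36 = 0.853 J/(g·°C)

c = 0.853 J/(g·°C)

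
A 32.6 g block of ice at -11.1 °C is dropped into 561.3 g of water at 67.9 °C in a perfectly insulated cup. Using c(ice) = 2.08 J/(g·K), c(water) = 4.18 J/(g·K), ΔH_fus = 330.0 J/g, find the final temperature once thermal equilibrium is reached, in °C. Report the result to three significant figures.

T_f = 59.5 °C

Heat to bring ice to 0 °C and melt it: q₁ = 32.6×2.08×11.1 + 32.6×330.0 = 11511 J
Heat the water can supply cooling to 0 °C: 561.3×4.18×67.9 = 159309 J > q₁, so all ice melts.
Energy balance: 561.3×4.18×(67.9 − T) = 11511 + 32.6×4.18×(T − 0)
2346.234(67.9 − T) = 11511 + 136.268 T
159309 − 11511 = 2482.502 T
T = 147798 / 2482.502 = 59.54 °C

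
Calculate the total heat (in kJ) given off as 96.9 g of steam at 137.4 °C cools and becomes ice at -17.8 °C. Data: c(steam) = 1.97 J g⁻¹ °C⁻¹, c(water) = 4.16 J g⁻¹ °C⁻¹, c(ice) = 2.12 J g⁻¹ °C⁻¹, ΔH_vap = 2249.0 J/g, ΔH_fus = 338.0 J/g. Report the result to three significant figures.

q = 302 kJ

q1 (cool steam 137.4→100 °C): 96.9 × 1.97 × 37.4 = 7139 J
q2 (condense at 100 °C): 96.9 × 2249.0 = 217928 J
q3 (cool water 100→0 °C): 96.9 × 4.16 × 100.0 = 40310 J
q4 (freeze at 0 °C): 96.9 × 338.0 = 32752 J
q5 (cool ice 0→-17.8 °C): 96.9 × 2.12 × 17.8 = 3657 J
Total: 7139 + 217928 + 40310 + 32752 + 3657 = 301786 J = 302 kJ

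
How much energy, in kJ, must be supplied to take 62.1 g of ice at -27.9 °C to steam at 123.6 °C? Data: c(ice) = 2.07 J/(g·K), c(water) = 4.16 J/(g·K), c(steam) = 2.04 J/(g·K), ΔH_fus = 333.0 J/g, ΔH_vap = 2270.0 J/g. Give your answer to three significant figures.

q = 194 kJ

q1 (heat ice -27.9→0.0 °C): 62.1 × 2.07 × 27.9 = 3586 J
q2 (melt at 0 °C): 62.1 × 333.0 = 20679 J
q3 (heat water 0.0→100.0 °C): 62.1 × 4.16 × 100.0 = 25834 J
q4 (vaporize at 100 °C): 62.1 × 2270.0 = 140967 J
q5 (heat steam 100.0→123.6 °C): 62.1 × 2.04 × 23.6 = 2990 J
Total: 3586 + 20679 + 25834 + 140967 + 2990 = 194056 J = 194 kJ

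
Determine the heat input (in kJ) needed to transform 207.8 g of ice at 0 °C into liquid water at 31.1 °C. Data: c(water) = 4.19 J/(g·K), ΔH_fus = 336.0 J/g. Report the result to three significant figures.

q1 (melt at 0 °C): 207.8 × 336.0 = 69821 J
q2 (heat water 0.0→31.1 °C): 207.8 × 4.19 × 31.1 = 27078 J
Total: 69821 + 27078 = 96899 J = 96.9 kJ

q = 96.9 kJ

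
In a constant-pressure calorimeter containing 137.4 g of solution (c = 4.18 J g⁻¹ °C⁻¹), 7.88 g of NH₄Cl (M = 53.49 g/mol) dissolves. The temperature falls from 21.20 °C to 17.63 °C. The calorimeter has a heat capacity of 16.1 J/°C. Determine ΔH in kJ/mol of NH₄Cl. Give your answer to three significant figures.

ΔH = 14.3 kJ/mol

|ΔT| = |17.63 − 21.20| = 3.57 °C
|q_surr| = (137.4 × 4.18 + 16.1) × 3.57 = 590.432 × 3.57 = 2108 J
n(NH₄Cl) = 7.88 / 53.49 = 0.1473 mol
Temperature fell, so q_rxn = +|q_surr| = 2.108 kJ
ΔH = q_rxn / n = 14.31 kJ/mol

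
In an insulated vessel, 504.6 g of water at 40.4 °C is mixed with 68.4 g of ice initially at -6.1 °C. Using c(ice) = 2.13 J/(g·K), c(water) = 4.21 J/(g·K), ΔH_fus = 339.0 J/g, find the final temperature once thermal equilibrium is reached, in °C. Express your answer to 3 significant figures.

Heat to bring ice to 0 °C and melt it: q₁ = 68.4×2.13×6.1 + 68.4×339.0 = 24076 J
Heat the water can supply cooling to 0 °C: 504.6×4.21×40.4 = 85824.4 J > q₁, so all ice melts.
Energy balance: 504.6×4.21×(40.4 − T) = 24076 + 68.4×4.21×(T − 0)
2124.366(40.4 − T) = 24076 + 287.964 T
85824.4 − 24076 = 2412.330 T
T = 61748.4 / 2412.330 = 25.60 °C

T_f = 25.6 °C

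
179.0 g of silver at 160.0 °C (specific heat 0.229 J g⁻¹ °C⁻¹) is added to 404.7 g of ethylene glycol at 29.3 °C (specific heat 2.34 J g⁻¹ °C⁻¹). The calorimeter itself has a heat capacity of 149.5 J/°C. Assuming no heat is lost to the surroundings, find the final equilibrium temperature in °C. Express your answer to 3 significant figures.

T_f = 34.0 °C

Heat lost by silver = heat gained by ethylene glycol + calorimeter.
(179.0)(0.229)(160.0 − T) = [(404.7)(2.34) + 149.5](T − 29.3)
40.991 (160.0 − T) = 1096.498 (T − 29.3)
6558.6 − 40.991 T = 1096.498 T − 32127
38685.6 = 1137.489 T
T = 34.01 °C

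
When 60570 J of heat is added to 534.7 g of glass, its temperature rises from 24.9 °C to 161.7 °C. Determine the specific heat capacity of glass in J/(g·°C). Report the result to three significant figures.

c = q / (m ΔT) = 60570 / (534.7 × 136.8)
c = 60570 / 73146.96 = 0.828 J/(g·°C)

c = 0.828 J/(g·°C)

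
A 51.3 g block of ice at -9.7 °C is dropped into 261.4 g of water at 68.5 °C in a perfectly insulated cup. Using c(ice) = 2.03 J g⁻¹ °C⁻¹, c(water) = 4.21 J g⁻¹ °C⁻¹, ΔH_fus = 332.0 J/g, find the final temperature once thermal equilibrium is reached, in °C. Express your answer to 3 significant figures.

T_f = 43.6 °C

Heat to bring ice to 0 °C and melt it: q₁ = 51.3×2.03×9.7 + 51.3×332.0 = 18042 J
Heat the water can supply cooling to 0 °C: 261.4×4.21×68.5 = 75383.8 J > q₁, so all ice melts.
Energy balance: 261.4×4.21×(68.5 − T) = 18042 + 51.3×4.21×(T − 0)
1100.494(68.5 − T) = 18042 + 215.973 T
75383.8 − 18042 = 1316.467 T
T = 57341.8 / 1316.467 = 43.56 °C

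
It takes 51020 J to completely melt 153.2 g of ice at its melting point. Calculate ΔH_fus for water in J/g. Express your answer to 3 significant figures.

ΔH_fus = q / m = 51020 / 153.2 = 333 J/g

ΔH_fus = 333 J/g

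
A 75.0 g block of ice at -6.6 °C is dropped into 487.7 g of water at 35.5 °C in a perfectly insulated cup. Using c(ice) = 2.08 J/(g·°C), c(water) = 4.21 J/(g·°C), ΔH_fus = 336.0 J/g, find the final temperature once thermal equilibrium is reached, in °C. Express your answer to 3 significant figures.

T_f = 19.7 °C

Heat to bring ice to 0 °C and melt it: q₁ = 75.0×2.08×6.6 + 75.0×336.0 = 26230 J
Heat the water can supply cooling to 0 °C: 487.7×4.21×35.5 = 72889.2 J > q₁, so all ice melts.
Energy balance: 487.7×4.21×(35.5 − T) = 26230 + 75.0×4.21×(T − 0)
2053.217(35.5 − T) = 26230 + 315.75 T
72889.2 − 26230 = 2368.967 T
T = 46659.2 / 2368.967 = 19.70 °C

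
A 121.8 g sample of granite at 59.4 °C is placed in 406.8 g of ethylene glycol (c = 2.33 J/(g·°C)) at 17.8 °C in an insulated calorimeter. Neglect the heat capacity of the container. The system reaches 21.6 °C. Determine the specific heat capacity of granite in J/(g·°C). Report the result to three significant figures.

q_gained = (406.8 × 2.33) × (21.6 − 17.8) = 3602 J
q_lost = 121.8 × c × (59.4 − 21.6) = 4604.04 c
Set equal: c = 3602 / 4604.04 = 0.782 J/(g·°C)

c = 0.782 J/(g·°C)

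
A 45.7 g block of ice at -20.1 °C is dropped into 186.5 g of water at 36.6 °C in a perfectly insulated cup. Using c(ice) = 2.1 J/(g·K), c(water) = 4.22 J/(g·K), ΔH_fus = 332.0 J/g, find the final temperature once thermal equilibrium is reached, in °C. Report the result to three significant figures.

T_f = 11.9 °C

Heat to bring ice to 0 °C and melt it: q₁ = 45.7×2.1×20.1 + 45.7×332.0 = 17101 J
Heat the water can supply cooling to 0 °C: 186.5×4.22×36.6 = 28805.3 J > q₁, so all ice melts.
Energy balance: 186.5×4.22×(36.6 − T) = 17101 + 45.7×4.22×(T − 0)
787.03(36.6 − T) = 17101 + 192.854 T
28805.3 − 17101 = 979.884 T
T = 11704.3 / 979.884 = 11.94 °C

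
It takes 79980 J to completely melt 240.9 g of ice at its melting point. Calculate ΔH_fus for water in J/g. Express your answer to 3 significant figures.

ΔH_fus = q / m = 79980 / 240.9 = 332 J/g

ΔH_fus = 332 J/g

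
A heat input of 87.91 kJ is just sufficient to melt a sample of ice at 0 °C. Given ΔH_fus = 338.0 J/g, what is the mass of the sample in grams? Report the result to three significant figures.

m = 260 g

m = q / ΔH_fus = 87910 J / 338.0 J/g = 260 g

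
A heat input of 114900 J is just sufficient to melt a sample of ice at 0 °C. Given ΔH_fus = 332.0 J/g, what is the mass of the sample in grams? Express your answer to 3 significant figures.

m = q / ΔH_fus = 114900 J / 332.0 J/g = 346 g

m = 346 g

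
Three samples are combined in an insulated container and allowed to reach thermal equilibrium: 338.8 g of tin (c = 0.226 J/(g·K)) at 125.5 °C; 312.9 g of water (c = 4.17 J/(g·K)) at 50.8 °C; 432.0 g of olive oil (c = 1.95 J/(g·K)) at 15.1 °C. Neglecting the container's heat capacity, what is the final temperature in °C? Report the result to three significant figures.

Σ mᵢcᵢ(T − Tᵢ) = 0  ⇒  T = Σ mᵢcᵢTᵢ / Σ mᵢcᵢ
Σ mᵢcᵢ = 338.8×0.226 + 312.9×4.17 + 432.0×1.95 = 2223.7618
Σ mᵢcᵢTᵢ = 76.5688×125.5 + 1304.793×50.8 + 842.4×15.1 = 88613
T = 88613 / 2223.7618 = 39.848 °C

T_f = 39.8 °C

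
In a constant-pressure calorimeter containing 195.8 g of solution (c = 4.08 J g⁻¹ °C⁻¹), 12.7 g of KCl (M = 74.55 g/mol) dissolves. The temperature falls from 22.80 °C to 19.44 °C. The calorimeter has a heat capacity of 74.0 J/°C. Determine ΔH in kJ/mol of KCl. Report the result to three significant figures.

ΔH = 17.2 kJ/mol

|ΔT| = |19.44 − 22.80| = 3.36 °C
|q_surr| = (195.8 × 4.08 + 74.0) × 3.36 = 872.864 × 3.36 = 2933 J
n(KCl) = 12.7 / 74.55 = 0.1704 mol
Temperature fell, so q_rxn = +|q_surr| = 2.933 kJ
ΔH = q_rxn / n = 17.21 kJ/mol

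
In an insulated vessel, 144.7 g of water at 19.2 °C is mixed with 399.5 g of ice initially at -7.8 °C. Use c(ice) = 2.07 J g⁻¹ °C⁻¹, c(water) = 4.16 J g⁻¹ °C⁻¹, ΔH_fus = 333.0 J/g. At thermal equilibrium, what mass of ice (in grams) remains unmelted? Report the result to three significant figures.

Heat to warm all ice to 0 °C: 399.5×2.07×7.8 = 6450.3 J
Heat released by water cooling to 0 °C: 144.7×4.16×19.2 = 11557 J
11557 J < 6450.3 + 399.5×333.0 = 139483.8 J, so not all ice melts; final T = 0 °C.
Heat left for melting: 11557 − 6450.3 = 5106.7 J
Mass melted = 5106.7 / 333.0 = 15.34 g
Ice remaining = 399.5 − 15.34 = 384.16 g

m_ice remaining = 384 g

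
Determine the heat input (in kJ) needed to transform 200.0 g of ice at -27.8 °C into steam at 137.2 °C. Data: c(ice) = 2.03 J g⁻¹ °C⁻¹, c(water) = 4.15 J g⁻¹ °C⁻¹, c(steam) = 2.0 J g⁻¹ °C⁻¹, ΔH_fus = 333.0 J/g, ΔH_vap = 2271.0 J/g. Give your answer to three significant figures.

q1 (heat ice -27.8→0.0 °C): 200.0 × 2.03 × 27.8 = 11287 J
q2 (melt at 0 °C): 200.0 × 333.0 = 66600 J
q3 (heat water 0.0→100.0 °C): 200.0 × 4.15 × 100.0 = 83000 J
q4 (vaporize at 100 °C): 200.0 × 2271.0 = 454200 J
q5 (heat steam 100.0→137.2 °C): 200.0 × 2.0 × 37.2 = 14880 J
Total: 11287 + 66600 + 83000 + 454200 + 14880 = 629967 J = 630 kJ

q = 630 kJ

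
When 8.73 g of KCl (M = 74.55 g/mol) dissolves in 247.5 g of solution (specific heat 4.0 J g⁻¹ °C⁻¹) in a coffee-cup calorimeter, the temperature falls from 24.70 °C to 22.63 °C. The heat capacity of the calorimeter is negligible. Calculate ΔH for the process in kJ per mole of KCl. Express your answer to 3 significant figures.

|ΔT| = |22.63 − 24.70| = 2.07 °C
|q_surr| = (247.5 × 4.0) × 2.07 = 990 × 2.07 = 2049 J
n(KCl) = 8.73 / 74.55 = 0.1171 mol
Temperature fell, so q_rxn = +|q_surr| = 2.049 kJ
ΔH = q_rxn / n = 17.50 kJ/mol

ΔH = 17.5 kJ/mol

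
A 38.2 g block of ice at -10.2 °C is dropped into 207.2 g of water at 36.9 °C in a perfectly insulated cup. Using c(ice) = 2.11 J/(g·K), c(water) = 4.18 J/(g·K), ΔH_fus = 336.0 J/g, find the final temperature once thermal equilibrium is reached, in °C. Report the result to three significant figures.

T_f = 17.8 °C

Heat to bring ice to 0 °C and melt it: q₁ = 38.2×2.11×10.2 + 38.2×336.0 = 13657 J
Heat the water can supply cooling to 0 °C: 207.2×4.18×36.9 = 31958.9 J > q₁, so all ice melts.
Energy balance: 207.2×4.18×(36.9 − T) = 13657 + 38.2×4.18×(T − 0)
866.096(36.9 − T) = 13657 + 159.676 T
31958.9 − 13657 = 1025.772 T
T = 18301.9 / 1025.772 = 17.84 °C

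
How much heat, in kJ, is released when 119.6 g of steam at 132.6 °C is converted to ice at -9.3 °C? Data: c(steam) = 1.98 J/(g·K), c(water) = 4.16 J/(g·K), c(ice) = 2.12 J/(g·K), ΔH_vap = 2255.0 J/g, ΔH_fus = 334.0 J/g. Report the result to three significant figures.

q1 (cool steam 132.6→100 °C): 119.6 × 1.98 × 32.6 = 7720 J
q2 (condense at 100 °C): 119.6 × 2255.0 = 269698 J
q3 (cool water 100→0 °C): 119.6 × 4.16 × 100.0 = 49754 J
q4 (freeze at 0 °C): 119.6 × 334.0 = 39946 J
q5 (cool ice 0→-9.3 °C): 119.6 × 2.12 × 9.3 = 2358 J
Total: 7720 + 269698 + 49754 + 39946 + 2358 = 369476 J = 369 kJ

q = 369 kJ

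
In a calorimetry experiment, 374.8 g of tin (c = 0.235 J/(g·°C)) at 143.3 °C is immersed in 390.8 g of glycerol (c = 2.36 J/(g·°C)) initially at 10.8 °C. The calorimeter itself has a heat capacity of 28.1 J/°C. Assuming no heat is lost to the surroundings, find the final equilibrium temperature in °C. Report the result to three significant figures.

T_f = 22.0 °C

Heat lost by tin = heat gained by glycerol + calorimeter.
(374.8)(0.235)(143.3 − T) = [(390.8)(2.36) + 28.1](T − 10.8)
88.078 (143.3 − T) = 950.388 (T − 10.8)
12622 − 88.078 T = 950.388 T − 10264
22886 = 1038.466 T
T = 22.04 °C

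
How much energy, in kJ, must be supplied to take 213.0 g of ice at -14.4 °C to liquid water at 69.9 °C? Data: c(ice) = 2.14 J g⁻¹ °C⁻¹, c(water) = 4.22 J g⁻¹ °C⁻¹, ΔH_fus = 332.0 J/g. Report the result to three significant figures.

q = 140 kJ

q1 (heat ice -14.4→0.0 °C): 213.0 × 2.14 × 14.4 = 6564 J
q2 (melt at 0 °C): 213.0 × 332.0 = 70716 J
q3 (heat water 0.0→69.9 °C): 213.0 × 4.22 × 69.9 = 62830 J
Total: 6564 + 70716 + 62830 = 140110 J = 140 kJ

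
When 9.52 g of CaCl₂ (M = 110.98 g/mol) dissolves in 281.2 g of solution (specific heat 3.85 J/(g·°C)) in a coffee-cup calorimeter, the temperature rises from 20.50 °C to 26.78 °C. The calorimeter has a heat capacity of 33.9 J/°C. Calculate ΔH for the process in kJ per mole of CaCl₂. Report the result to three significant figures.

|ΔT| = |26.78 − 20.50| = 6.28 °C
|q_surr| = (281.2 × 3.85 + 33.9) × 6.28 = 1116.52 × 6.28 = 7012 J
n(CaCl₂) = 9.52 / 110.98 = 0.08578 mol
Temperature rose, so q_rxn = −|q_surr| = -7.012 kJ
ΔH = q_rxn / n = -81.74 kJ/mol

ΔH = -81.7 kJ/mol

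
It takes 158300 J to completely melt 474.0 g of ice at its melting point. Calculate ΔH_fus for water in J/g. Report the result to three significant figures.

ΔH_fus = 334 J/g

ΔH_fus = q / m = 158300 / 474.0 = 334 J/g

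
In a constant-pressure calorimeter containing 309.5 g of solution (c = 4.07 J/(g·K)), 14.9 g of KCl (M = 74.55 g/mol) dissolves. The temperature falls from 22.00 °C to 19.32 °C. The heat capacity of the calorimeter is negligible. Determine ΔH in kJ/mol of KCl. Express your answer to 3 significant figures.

ΔH = 16.9 kJ/mol

|ΔT| = |19.32 − 22.00| = 2.68 °C
|q_surr| = (309.5 × 4.07) × 2.68 = 1259.665 × 2.68 = 3376 J
n(KCl) = 14.9 / 74.55 = 0.1999 mol
Temperature fell, so q_rxn = +|q_surr| = 3.376 kJ
ΔH = q_rxn / n = 16.89 kJ/mol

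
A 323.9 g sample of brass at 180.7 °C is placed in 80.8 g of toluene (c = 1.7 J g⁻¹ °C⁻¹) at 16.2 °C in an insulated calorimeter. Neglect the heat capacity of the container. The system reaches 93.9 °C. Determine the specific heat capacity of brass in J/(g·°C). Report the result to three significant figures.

q_gained = (80.8 × 1.7) × (93.9 − 16.2) = 10670 J
q_lost = 323.9 × c × (180.7 − 93.9) = 28114.52 c
Set equal: c = 10670 / 28114.52 = 0.380 J/(g·°C)

c = 0.380 J/(g·°C)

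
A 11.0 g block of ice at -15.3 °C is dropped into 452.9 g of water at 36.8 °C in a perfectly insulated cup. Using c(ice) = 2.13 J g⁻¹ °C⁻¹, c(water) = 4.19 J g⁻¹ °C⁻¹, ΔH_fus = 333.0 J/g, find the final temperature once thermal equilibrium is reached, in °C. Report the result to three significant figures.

T_f = 33.9 °C

Heat to bring ice to 0 °C and melt it: q₁ = 11.0×2.13×15.3 + 11.0×333.0 = 4021.5 J
Heat the water can supply cooling to 0 °C: 452.9×4.19×36.8 = 69833.6 J > q₁, so all ice melts.
Energy balance: 452.9×4.19×(36.8 − T) = 4021.5 + 11.0×4.19×(T − 0)
1897.651(36.8 − T) = 4021.5 + 46.09 T
69833.6 − 4021.5 = 1943.741 T
T = 65812.1 / 1943.741 = 33.86 °C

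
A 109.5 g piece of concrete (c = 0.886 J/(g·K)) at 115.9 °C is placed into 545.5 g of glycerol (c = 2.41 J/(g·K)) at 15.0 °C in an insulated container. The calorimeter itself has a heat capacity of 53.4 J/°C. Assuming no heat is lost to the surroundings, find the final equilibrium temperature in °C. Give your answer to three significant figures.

Heat lost by concrete = heat gained by glycerol + calorimeter.
(109.5)(0.886)(115.9 − T) = [(545.5)(2.41) + 53.4](T − 15.0)
97.017 (115.9 − T) = 1368.055 (T − 15.0)
11244 − 97.017 T = 1368.055 T − 20521
31765 = 1465.072 T
T = 21.68 °C

T_f = 21.7 °C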